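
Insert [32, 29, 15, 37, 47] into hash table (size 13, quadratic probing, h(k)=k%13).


Insertions: 32->slot 6; 29->slot 3; 15->slot 2; 37->slot 11; 47->slot 8
Table: [None, None, 15, 29, None, None, 32, None, 47, None, None, 37, None]


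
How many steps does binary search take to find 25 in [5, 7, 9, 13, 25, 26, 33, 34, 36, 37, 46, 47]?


Search for 25:
[0,11] mid=5 arr[5]=26
[0,4] mid=2 arr[2]=9
[3,4] mid=3 arr[3]=13
[4,4] mid=4 arr[4]=25
Total: 4 comparisons


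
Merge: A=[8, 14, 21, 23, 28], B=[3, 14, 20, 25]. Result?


Compare heads, take smaller each step.
Merged: [3, 8, 14, 14, 20, 21, 23, 25, 28]


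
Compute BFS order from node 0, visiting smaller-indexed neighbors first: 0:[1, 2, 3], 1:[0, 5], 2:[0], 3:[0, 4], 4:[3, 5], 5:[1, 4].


BFS queue: start with [0]
Visit order: [0, 1, 2, 3, 5, 4]


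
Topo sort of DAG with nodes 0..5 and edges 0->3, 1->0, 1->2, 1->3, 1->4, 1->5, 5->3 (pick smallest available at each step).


Kahn's algorithm, process smallest node first
Order: [1, 0, 2, 4, 5, 3]


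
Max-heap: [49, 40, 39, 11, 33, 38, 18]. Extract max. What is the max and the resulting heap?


Max = 49
Replace root with last, heapify down
Resulting heap: [40, 33, 39, 11, 18, 38]


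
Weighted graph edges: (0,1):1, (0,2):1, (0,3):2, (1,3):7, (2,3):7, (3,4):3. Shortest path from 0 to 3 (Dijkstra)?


Dijkstra from 0:
Distances: {0: 0, 1: 1, 2: 1, 3: 2, 4: 5}
Shortest distance to 3 = 2, path = [0, 3]


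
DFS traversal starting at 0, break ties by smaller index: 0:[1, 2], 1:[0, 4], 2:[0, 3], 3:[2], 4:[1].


DFS stack-based: start with [0]
Visit order: [0, 1, 4, 2, 3]


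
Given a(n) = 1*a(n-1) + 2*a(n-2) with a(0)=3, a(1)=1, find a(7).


Build bottom-up:
...a(5)=41, a(6)=87, a(7)=1*87+2*41=169


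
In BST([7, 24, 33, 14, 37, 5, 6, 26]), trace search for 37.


BST root = 7
Search for 37: compare at each node
Path: [7, 24, 33, 37]


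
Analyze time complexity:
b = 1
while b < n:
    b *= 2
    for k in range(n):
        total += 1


Per nesting level: O(log n) * O(n) = O(n log n)
Complexity: O(n log n)


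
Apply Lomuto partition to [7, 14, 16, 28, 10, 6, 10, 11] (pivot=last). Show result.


Elements <= 11 go left of pivot.
Result: [7, 10, 6, 10, 11, 16, 28, 14], pivot at index 4


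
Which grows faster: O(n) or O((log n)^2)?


polylogarithmic grows slower than linear
O((log n)^2) is asymptotically smaller; O(n) grows faster


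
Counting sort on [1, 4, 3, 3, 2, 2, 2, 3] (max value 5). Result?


Count array: [0, 1, 3, 3, 1, 0]
Reconstruct: [1, 2, 2, 2, 3, 3, 3, 4]


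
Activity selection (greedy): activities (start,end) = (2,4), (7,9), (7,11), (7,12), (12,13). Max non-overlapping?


Greedy: pick earliest-ending, then skip overlaps.
Selected (3 activities): [(2, 4), (7, 9), (12, 13)]


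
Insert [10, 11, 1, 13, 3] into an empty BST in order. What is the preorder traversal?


Root = 10; build tree by BST insertion.
Preorder traversal: [10, 1, 3, 11, 13]


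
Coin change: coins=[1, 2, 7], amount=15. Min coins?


dp[0]=0; dp[i]=1+min(dp[i-c] for c in coins)
...dp[10]=3, dp[11]=3, dp[12]=4, dp[13]=4, dp[14]=2, dp[15]=3
Minimum coins for 15 = 3


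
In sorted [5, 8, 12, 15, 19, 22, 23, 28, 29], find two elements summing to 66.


Two pointers: lo=0, hi=8
No pair sums to 66


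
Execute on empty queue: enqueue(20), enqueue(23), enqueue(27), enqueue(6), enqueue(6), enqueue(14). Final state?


enqueue(20) -> [20]
enqueue(23) -> [20, 23]
enqueue(27) -> [20, 23, 27]
enqueue(6) -> [20, 23, 27, 6]
enqueue(6) -> [20, 23, 27, 6, 6]
enqueue(14) -> [20, 23, 27, 6, 6, 14]
Final queue (front to back): [20, 23, 27, 6, 6, 14]


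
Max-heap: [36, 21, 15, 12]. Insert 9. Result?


Append 9: [36, 21, 15, 12, 9]
Bubble up: no swaps needed
Result: [36, 21, 15, 12, 9]


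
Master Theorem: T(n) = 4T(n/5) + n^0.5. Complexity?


a=4, b=5, c=0.5. log_5(4)=0.861 > c=0.5. Case 1: O(n^log_b(a)) = O(n^0.861)
Complexity: O(n^0.861)


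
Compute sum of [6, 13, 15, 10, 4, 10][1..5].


Prefix sums: [0, 6, 19, 34, 44, 48, 58]
Sum[1..5] = prefix[6] - prefix[1] = 58 - 6 = 52


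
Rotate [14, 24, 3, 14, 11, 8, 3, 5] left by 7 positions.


Left rotate by 7: [5, 14, 24, 3, 14, 11, 8, 3]


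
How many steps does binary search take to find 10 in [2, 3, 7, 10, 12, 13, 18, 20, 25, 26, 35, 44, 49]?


Search for 10:
[0,12] mid=6 arr[6]=18
[0,5] mid=2 arr[2]=7
[3,5] mid=4 arr[4]=12
[3,3] mid=3 arr[3]=10
Total: 4 comparisons


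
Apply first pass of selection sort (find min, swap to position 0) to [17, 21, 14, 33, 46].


After one pass: [14, 21, 17, 33, 46]


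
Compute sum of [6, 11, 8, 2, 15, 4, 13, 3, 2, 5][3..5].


Prefix sums: [0, 6, 17, 25, 27, 42, 46, 59, 62, 64, 69]
Sum[3..5] = prefix[6] - prefix[3] = 46 - 25 = 21


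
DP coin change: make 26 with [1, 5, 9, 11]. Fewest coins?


dp[0]=0; dp[i]=1+min(dp[i-c] for c in coins)
...dp[21]=3, dp[22]=2, dp[23]=3, dp[24]=4, dp[25]=3, dp[26]=4
Minimum coins for 26 = 4


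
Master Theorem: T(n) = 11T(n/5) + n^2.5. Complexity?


a=11, b=5, c=2.5. log_5(11)=1.490 < c=2.5. Case 3: O(n^c) = O(n^2.500)
Complexity: O(n^2.500)


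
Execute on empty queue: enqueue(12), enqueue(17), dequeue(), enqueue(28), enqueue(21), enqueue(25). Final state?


enqueue(12) -> [12]
enqueue(17) -> [12, 17]
dequeue() returns 12 -> [17]
enqueue(28) -> [17, 28]
enqueue(21) -> [17, 28, 21]
enqueue(25) -> [17, 28, 21, 25]
Final queue (front to back): [17, 28, 21, 25]


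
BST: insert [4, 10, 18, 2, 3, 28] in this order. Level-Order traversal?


Root = 4; build tree by BST insertion.
Level-Order traversal: [4, 2, 10, 3, 18, 28]


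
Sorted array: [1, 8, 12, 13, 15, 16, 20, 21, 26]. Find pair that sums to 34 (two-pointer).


Two pointers: lo=0, hi=8
Found pair: (8, 26) summing to 34


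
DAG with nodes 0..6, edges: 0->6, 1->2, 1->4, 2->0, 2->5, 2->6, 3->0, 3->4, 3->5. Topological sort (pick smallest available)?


Kahn's algorithm, process smallest node first
Order: [1, 2, 3, 0, 4, 5, 6]


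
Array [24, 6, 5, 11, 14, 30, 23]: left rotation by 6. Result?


Left rotate by 6: [23, 24, 6, 5, 11, 14, 30]


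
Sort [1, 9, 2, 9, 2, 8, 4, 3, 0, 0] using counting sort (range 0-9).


Count array: [2, 1, 2, 1, 1, 0, 0, 0, 1, 2]
Reconstruct: [0, 0, 1, 2, 2, 3, 4, 8, 9, 9]


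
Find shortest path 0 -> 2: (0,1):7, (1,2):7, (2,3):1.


Dijkstra from 0:
Distances: {0: 0, 1: 7, 2: 14, 3: 15}
Shortest distance to 2 = 14, path = [0, 1, 2]


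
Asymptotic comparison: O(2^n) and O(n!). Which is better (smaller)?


exponential grows slower than factorial
O(2^n) is asymptotically smaller; O(n!) grows faster


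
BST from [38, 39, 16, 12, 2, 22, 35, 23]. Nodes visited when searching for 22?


BST root = 38
Search for 22: compare at each node
Path: [38, 16, 22]


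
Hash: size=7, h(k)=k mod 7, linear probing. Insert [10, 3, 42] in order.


Insertions: 10->slot 3; 3->slot 4; 42->slot 0
Table: [42, None, None, 10, 3, None, None]


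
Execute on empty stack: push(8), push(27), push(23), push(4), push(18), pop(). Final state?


push(8) -> [8]
push(27) -> [8, 27]
push(23) -> [8, 27, 23]
push(4) -> [8, 27, 23, 4]
push(18) -> [8, 27, 23, 4, 18]
pop() returns 18 -> [8, 27, 23, 4]
Final stack (bottom to top): [8, 27, 23, 4]


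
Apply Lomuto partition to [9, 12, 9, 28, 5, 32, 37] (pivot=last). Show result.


Elements <= 37 go left of pivot.
Result: [9, 12, 9, 28, 5, 32, 37], pivot at index 6


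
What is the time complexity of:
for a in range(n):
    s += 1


Per nesting level: O(n) = O(n)
Complexity: O(n)


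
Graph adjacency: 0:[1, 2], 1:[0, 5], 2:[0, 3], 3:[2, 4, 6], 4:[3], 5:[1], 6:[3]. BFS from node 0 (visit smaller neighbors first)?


BFS queue: start with [0]
Visit order: [0, 1, 2, 5, 3, 4, 6]


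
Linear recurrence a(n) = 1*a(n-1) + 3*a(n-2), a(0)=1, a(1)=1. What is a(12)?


Build bottom-up:
...a(10)=2683, a(11)=6160, a(12)=1*6160+3*2683=14209


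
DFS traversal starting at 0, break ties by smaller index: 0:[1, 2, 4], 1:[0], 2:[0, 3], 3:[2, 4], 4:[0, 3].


DFS stack-based: start with [0]
Visit order: [0, 1, 2, 3, 4]


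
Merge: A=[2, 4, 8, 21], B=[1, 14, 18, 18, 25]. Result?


Compare heads, take smaller each step.
Merged: [1, 2, 4, 8, 14, 18, 18, 21, 25]


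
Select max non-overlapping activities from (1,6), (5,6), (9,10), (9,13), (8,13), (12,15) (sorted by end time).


Greedy: pick earliest-ending, then skip overlaps.
Selected (3 activities): [(1, 6), (9, 10), (12, 15)]


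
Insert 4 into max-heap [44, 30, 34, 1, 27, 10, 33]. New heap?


Append 4: [44, 30, 34, 1, 27, 10, 33, 4]
Bubble up: swap idx 7(4) with idx 3(1)
Result: [44, 30, 34, 4, 27, 10, 33, 1]


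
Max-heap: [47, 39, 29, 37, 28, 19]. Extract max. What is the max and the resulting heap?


Max = 47
Replace root with last, heapify down
Resulting heap: [39, 37, 29, 19, 28]


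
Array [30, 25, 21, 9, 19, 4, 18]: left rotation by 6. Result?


Left rotate by 6: [18, 30, 25, 21, 9, 19, 4]


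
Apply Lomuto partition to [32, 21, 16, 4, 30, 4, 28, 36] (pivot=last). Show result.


Elements <= 36 go left of pivot.
Result: [32, 21, 16, 4, 30, 4, 28, 36], pivot at index 7


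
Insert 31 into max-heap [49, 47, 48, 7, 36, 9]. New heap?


Append 31: [49, 47, 48, 7, 36, 9, 31]
Bubble up: no swaps needed
Result: [49, 47, 48, 7, 36, 9, 31]


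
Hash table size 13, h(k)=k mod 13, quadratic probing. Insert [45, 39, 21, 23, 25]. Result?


Insertions: 45->slot 6; 39->slot 0; 21->slot 8; 23->slot 10; 25->slot 12
Table: [39, None, None, None, None, None, 45, None, 21, None, 23, None, 25]


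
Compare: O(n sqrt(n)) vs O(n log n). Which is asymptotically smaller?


linearithmic grows slower than n^1.5
O(n log n) is asymptotically smaller; O(n sqrt(n)) grows faster


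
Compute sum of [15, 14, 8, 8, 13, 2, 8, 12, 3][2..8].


Prefix sums: [0, 15, 29, 37, 45, 58, 60, 68, 80, 83]
Sum[2..8] = prefix[9] - prefix[2] = 83 - 29 = 54


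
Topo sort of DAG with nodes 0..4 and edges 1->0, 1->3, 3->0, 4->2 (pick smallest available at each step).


Kahn's algorithm, process smallest node first
Order: [1, 3, 0, 4, 2]


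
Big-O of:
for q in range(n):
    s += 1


Per nesting level: O(n) = O(n)
Complexity: O(n)


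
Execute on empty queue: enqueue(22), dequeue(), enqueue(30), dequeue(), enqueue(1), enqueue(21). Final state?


enqueue(22) -> [22]
dequeue() returns 22 -> []
enqueue(30) -> [30]
dequeue() returns 30 -> []
enqueue(1) -> [1]
enqueue(21) -> [1, 21]
Final queue (front to back): [1, 21]


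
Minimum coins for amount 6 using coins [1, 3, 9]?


dp[0]=0; dp[i]=1+min(dp[i-c] for c in coins)
...dp[1]=1, dp[2]=2, dp[3]=1, dp[4]=2, dp[5]=3, dp[6]=2
Minimum coins for 6 = 2


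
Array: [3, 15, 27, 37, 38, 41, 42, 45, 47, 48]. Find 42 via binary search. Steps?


Search for 42:
[0,9] mid=4 arr[4]=38
[5,9] mid=7 arr[7]=45
[5,6] mid=5 arr[5]=41
[6,6] mid=6 arr[6]=42
Total: 4 comparisons


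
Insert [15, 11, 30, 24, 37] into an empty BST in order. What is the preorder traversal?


Root = 15; build tree by BST insertion.
Preorder traversal: [15, 11, 30, 24, 37]


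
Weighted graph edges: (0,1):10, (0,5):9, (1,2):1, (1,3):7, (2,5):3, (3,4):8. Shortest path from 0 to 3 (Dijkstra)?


Dijkstra from 0:
Distances: {0: 0, 1: 10, 2: 11, 3: 17, 4: 25, 5: 9}
Shortest distance to 3 = 17, path = [0, 1, 3]


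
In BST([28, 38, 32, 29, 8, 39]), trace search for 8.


BST root = 28
Search for 8: compare at each node
Path: [28, 8]


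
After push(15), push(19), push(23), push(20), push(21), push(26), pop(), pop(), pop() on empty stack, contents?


push(15) -> [15]
push(19) -> [15, 19]
push(23) -> [15, 19, 23]
push(20) -> [15, 19, 23, 20]
push(21) -> [15, 19, 23, 20, 21]
push(26) -> [15, 19, 23, 20, 21, 26]
pop() returns 26 -> [15, 19, 23, 20, 21]
pop() returns 21 -> [15, 19, 23, 20]
pop() returns 20 -> [15, 19, 23]
Final stack (bottom to top): [15, 19, 23]


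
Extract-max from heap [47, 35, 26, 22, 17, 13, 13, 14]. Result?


Max = 47
Replace root with last, heapify down
Resulting heap: [35, 22, 26, 14, 17, 13, 13]


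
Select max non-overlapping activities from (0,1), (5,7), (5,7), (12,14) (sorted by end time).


Greedy: pick earliest-ending, then skip overlaps.
Selected (3 activities): [(0, 1), (5, 7), (12, 14)]


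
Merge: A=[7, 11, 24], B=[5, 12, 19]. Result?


Compare heads, take smaller each step.
Merged: [5, 7, 11, 12, 19, 24]


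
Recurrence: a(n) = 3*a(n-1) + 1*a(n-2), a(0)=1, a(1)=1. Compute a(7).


Build bottom-up:
...a(5)=142, a(6)=469, a(7)=3*469+1*142=1549


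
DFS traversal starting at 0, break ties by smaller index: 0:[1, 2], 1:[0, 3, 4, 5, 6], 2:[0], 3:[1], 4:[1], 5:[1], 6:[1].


DFS stack-based: start with [0]
Visit order: [0, 1, 3, 4, 5, 6, 2]


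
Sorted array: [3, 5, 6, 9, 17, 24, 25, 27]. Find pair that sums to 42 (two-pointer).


Two pointers: lo=0, hi=7
Found pair: (17, 25) summing to 42


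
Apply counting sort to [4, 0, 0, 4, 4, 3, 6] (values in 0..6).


Count array: [2, 0, 0, 1, 3, 0, 1]
Reconstruct: [0, 0, 3, 4, 4, 4, 6]


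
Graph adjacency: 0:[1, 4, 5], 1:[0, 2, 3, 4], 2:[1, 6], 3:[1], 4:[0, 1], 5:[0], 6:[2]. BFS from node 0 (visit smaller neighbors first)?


BFS queue: start with [0]
Visit order: [0, 1, 4, 5, 2, 3, 6]


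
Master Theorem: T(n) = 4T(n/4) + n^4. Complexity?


a=4, b=4, c=4. log_4(4)=1 < c=4. Case 3: O(n^c) = O(n^4)
Complexity: O(n^4)


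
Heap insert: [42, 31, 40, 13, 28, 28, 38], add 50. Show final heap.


Append 50: [42, 31, 40, 13, 28, 28, 38, 50]
Bubble up: swap idx 7(50) with idx 3(13); swap idx 3(50) with idx 1(31); swap idx 1(50) with idx 0(42)
Result: [50, 42, 40, 31, 28, 28, 38, 13]


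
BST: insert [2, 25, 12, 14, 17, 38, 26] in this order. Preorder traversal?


Root = 2; build tree by BST insertion.
Preorder traversal: [2, 25, 12, 14, 17, 38, 26]


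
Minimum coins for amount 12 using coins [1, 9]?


dp[0]=0; dp[i]=1+min(dp[i-c] for c in coins)
...dp[7]=7, dp[8]=8, dp[9]=1, dp[10]=2, dp[11]=3, dp[12]=4
Minimum coins for 12 = 4


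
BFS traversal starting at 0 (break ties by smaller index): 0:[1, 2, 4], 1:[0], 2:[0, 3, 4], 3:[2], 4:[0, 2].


BFS queue: start with [0]
Visit order: [0, 1, 2, 4, 3]


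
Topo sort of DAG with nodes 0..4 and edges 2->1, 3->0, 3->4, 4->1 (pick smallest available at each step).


Kahn's algorithm, process smallest node first
Order: [2, 3, 0, 4, 1]


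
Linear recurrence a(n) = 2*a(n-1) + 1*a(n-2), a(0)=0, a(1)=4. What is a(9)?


Build bottom-up:
...a(7)=676, a(8)=1632, a(9)=2*1632+1*676=3940


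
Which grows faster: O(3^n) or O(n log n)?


linearithmic grows slower than exponential (base 3)
O(n log n) is asymptotically smaller; O(3^n) grows faster


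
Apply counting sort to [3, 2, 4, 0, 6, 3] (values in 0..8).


Count array: [1, 0, 1, 2, 1, 0, 1, 0, 0]
Reconstruct: [0, 2, 3, 3, 4, 6]


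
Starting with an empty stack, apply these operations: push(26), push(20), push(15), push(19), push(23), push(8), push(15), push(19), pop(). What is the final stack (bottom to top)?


push(26) -> [26]
push(20) -> [26, 20]
push(15) -> [26, 20, 15]
push(19) -> [26, 20, 15, 19]
push(23) -> [26, 20, 15, 19, 23]
push(8) -> [26, 20, 15, 19, 23, 8]
push(15) -> [26, 20, 15, 19, 23, 8, 15]
push(19) -> [26, 20, 15, 19, 23, 8, 15, 19]
pop() returns 19 -> [26, 20, 15, 19, 23, 8, 15]
Final stack (bottom to top): [26, 20, 15, 19, 23, 8, 15]


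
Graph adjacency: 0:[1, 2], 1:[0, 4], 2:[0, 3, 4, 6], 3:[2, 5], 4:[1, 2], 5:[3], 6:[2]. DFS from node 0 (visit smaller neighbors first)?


DFS stack-based: start with [0]
Visit order: [0, 1, 4, 2, 3, 5, 6]


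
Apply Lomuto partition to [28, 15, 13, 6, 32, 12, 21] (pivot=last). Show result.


Elements <= 21 go left of pivot.
Result: [15, 13, 6, 12, 21, 28, 32], pivot at index 4


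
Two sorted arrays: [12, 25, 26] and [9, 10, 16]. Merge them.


Compare heads, take smaller each step.
Merged: [9, 10, 12, 16, 25, 26]


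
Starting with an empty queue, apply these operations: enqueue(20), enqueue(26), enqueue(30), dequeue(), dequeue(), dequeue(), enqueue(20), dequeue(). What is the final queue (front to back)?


enqueue(20) -> [20]
enqueue(26) -> [20, 26]
enqueue(30) -> [20, 26, 30]
dequeue() returns 20 -> [26, 30]
dequeue() returns 26 -> [30]
dequeue() returns 30 -> []
enqueue(20) -> [20]
dequeue() returns 20 -> []
Final queue (front to back): []


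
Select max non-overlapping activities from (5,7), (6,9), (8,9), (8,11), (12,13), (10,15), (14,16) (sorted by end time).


Greedy: pick earliest-ending, then skip overlaps.
Selected (4 activities): [(5, 7), (8, 9), (12, 13), (14, 16)]


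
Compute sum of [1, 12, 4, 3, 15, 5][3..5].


Prefix sums: [0, 1, 13, 17, 20, 35, 40]
Sum[3..5] = prefix[6] - prefix[3] = 40 - 17 = 23


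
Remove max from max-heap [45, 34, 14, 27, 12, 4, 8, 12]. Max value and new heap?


Max = 45
Replace root with last, heapify down
Resulting heap: [34, 27, 14, 12, 12, 4, 8]


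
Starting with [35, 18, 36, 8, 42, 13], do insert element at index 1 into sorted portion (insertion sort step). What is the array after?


After one pass: [18, 35, 36, 8, 42, 13]


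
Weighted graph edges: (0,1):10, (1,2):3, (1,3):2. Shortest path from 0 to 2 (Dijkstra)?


Dijkstra from 0:
Distances: {0: 0, 1: 10, 2: 13, 3: 12}
Shortest distance to 2 = 13, path = [0, 1, 2]


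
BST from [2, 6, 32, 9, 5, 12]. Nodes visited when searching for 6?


BST root = 2
Search for 6: compare at each node
Path: [2, 6]


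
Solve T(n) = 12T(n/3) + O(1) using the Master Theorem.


a=12, b=3, c=0. log_3(12)=2.262 > c=0. Case 1: O(n^log_b(a)) = O(n^2.262)
Complexity: O(n^2.262)


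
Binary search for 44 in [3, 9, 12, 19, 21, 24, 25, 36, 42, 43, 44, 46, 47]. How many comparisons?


Search for 44:
[0,12] mid=6 arr[6]=25
[7,12] mid=9 arr[9]=43
[10,12] mid=11 arr[11]=46
[10,10] mid=10 arr[10]=44
Total: 4 comparisons


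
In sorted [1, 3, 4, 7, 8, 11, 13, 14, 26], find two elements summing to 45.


Two pointers: lo=0, hi=8
No pair sums to 45


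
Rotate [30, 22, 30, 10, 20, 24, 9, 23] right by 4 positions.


Right rotate by 4: [20, 24, 9, 23, 30, 22, 30, 10]


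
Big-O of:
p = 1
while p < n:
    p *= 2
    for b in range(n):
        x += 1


Per nesting level: O(log n) * O(n) = O(n log n)
Complexity: O(n log n)


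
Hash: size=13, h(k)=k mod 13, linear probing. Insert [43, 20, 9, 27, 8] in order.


Insertions: 43->slot 4; 20->slot 7; 9->slot 9; 27->slot 1; 8->slot 8
Table: [None, 27, None, None, 43, None, None, 20, 8, 9, None, None, None]


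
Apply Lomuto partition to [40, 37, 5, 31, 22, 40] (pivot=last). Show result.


Elements <= 40 go left of pivot.
Result: [40, 37, 5, 31, 22, 40], pivot at index 5


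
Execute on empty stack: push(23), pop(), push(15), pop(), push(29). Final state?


push(23) -> [23]
pop() returns 23 -> []
push(15) -> [15]
pop() returns 15 -> []
push(29) -> [29]
Final stack (bottom to top): [29]


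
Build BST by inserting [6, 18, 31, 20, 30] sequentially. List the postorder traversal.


Root = 6; build tree by BST insertion.
Postorder traversal: [30, 20, 31, 18, 6]


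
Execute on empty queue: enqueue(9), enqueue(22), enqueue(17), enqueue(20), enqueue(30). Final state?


enqueue(9) -> [9]
enqueue(22) -> [9, 22]
enqueue(17) -> [9, 22, 17]
enqueue(20) -> [9, 22, 17, 20]
enqueue(30) -> [9, 22, 17, 20, 30]
Final queue (front to back): [9, 22, 17, 20, 30]


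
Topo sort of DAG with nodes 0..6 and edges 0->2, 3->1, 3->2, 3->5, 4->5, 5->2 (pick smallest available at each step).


Kahn's algorithm, process smallest node first
Order: [0, 3, 1, 4, 5, 2, 6]


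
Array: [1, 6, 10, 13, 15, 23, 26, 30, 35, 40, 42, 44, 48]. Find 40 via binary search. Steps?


Search for 40:
[0,12] mid=6 arr[6]=26
[7,12] mid=9 arr[9]=40
Total: 2 comparisons


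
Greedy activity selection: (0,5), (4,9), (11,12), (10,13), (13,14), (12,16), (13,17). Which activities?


Greedy: pick earliest-ending, then skip overlaps.
Selected (3 activities): [(0, 5), (11, 12), (13, 14)]


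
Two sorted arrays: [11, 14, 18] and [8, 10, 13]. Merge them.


Compare heads, take smaller each step.
Merged: [8, 10, 11, 13, 14, 18]


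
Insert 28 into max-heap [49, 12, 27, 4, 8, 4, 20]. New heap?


Append 28: [49, 12, 27, 4, 8, 4, 20, 28]
Bubble up: swap idx 7(28) with idx 3(4); swap idx 3(28) with idx 1(12)
Result: [49, 28, 27, 12, 8, 4, 20, 4]


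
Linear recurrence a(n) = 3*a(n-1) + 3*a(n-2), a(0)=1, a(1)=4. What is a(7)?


Build bottom-up:
...a(5)=819, a(6)=3105, a(7)=3*3105+3*819=11772


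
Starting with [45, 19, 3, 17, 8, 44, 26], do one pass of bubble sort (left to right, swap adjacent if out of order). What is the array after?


After one pass: [19, 3, 17, 8, 44, 26, 45]


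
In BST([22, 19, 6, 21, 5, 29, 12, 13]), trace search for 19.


BST root = 22
Search for 19: compare at each node
Path: [22, 19]


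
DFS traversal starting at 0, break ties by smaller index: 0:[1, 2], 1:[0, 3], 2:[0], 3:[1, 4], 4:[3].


DFS stack-based: start with [0]
Visit order: [0, 1, 3, 4, 2]


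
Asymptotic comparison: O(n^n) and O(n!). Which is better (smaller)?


factorial grows slower than n^n
O(n!) is asymptotically smaller; O(n^n) grows faster


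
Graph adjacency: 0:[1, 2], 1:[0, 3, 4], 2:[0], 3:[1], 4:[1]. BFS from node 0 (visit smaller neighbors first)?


BFS queue: start with [0]
Visit order: [0, 1, 2, 3, 4]


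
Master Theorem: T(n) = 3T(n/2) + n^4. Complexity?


a=3, b=2, c=4. log_2(3)=1.585 < c=4. Case 3: O(n^c) = O(n^4)
Complexity: O(n^4)


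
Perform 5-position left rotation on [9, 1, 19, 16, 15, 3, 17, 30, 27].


Left rotate by 5: [3, 17, 30, 27, 9, 1, 19, 16, 15]


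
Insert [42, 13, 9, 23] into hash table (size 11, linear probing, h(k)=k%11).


Insertions: 42->slot 9; 13->slot 2; 9->slot 10; 23->slot 1
Table: [None, 23, 13, None, None, None, None, None, None, 42, 9]


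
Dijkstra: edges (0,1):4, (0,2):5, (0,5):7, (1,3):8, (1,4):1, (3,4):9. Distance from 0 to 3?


Dijkstra from 0:
Distances: {0: 0, 1: 4, 2: 5, 3: 12, 4: 5, 5: 7}
Shortest distance to 3 = 12, path = [0, 1, 3]


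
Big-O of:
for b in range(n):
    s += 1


Per nesting level: O(n) = O(n)
Complexity: O(n)


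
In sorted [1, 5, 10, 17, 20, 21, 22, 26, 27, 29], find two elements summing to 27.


Two pointers: lo=0, hi=9
Found pair: (1, 26) summing to 27


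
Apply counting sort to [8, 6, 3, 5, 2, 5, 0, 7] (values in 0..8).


Count array: [1, 0, 1, 1, 0, 2, 1, 1, 1]
Reconstruct: [0, 2, 3, 5, 5, 6, 7, 8]


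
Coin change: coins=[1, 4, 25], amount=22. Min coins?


dp[0]=0; dp[i]=1+min(dp[i-c] for c in coins)
...dp[17]=5, dp[18]=6, dp[19]=7, dp[20]=5, dp[21]=6, dp[22]=7
Minimum coins for 22 = 7


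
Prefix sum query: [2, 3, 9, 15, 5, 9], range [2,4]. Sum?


Prefix sums: [0, 2, 5, 14, 29, 34, 43]
Sum[2..4] = prefix[5] - prefix[2] = 34 - 5 = 29


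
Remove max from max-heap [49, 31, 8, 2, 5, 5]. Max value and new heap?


Max = 49
Replace root with last, heapify down
Resulting heap: [31, 5, 8, 2, 5]


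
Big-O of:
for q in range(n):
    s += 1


Per nesting level: O(n) = O(n)
Complexity: O(n)


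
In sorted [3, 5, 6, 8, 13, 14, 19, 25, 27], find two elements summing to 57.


Two pointers: lo=0, hi=8
No pair sums to 57


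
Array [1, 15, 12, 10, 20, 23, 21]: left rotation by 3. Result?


Left rotate by 3: [10, 20, 23, 21, 1, 15, 12]


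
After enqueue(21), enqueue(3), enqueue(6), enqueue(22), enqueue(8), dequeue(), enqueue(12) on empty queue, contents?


enqueue(21) -> [21]
enqueue(3) -> [21, 3]
enqueue(6) -> [21, 3, 6]
enqueue(22) -> [21, 3, 6, 22]
enqueue(8) -> [21, 3, 6, 22, 8]
dequeue() returns 21 -> [3, 6, 22, 8]
enqueue(12) -> [3, 6, 22, 8, 12]
Final queue (front to back): [3, 6, 22, 8, 12]


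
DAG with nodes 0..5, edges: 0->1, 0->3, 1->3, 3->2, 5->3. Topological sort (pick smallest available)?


Kahn's algorithm, process smallest node first
Order: [0, 1, 4, 5, 3, 2]


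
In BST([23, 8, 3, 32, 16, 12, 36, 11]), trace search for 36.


BST root = 23
Search for 36: compare at each node
Path: [23, 32, 36]


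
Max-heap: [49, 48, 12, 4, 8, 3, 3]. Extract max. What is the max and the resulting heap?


Max = 49
Replace root with last, heapify down
Resulting heap: [48, 8, 12, 4, 3, 3]


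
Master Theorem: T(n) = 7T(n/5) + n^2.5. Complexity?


a=7, b=5, c=2.5. log_5(7)=1.209 < c=2.5. Case 3: O(n^c) = O(n^2.500)
Complexity: O(n^2.500)


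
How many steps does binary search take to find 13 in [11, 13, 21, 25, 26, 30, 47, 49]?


Search for 13:
[0,7] mid=3 arr[3]=25
[0,2] mid=1 arr[1]=13
Total: 2 comparisons


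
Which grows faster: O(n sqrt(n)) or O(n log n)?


linearithmic grows slower than n^1.5
O(n log n) is asymptotically smaller; O(n sqrt(n)) grows faster


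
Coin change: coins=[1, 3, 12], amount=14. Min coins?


dp[0]=0; dp[i]=1+min(dp[i-c] for c in coins)
...dp[9]=3, dp[10]=4, dp[11]=5, dp[12]=1, dp[13]=2, dp[14]=3
Minimum coins for 14 = 3


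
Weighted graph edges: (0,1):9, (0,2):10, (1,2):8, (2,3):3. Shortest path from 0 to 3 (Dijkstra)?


Dijkstra from 0:
Distances: {0: 0, 1: 9, 2: 10, 3: 13}
Shortest distance to 3 = 13, path = [0, 2, 3]


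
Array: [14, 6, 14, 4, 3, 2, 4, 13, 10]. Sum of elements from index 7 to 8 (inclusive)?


Prefix sums: [0, 14, 20, 34, 38, 41, 43, 47, 60, 70]
Sum[7..8] = prefix[9] - prefix[7] = 70 - 47 = 23


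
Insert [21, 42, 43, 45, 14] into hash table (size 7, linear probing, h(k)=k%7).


Insertions: 21->slot 0; 42->slot 1; 43->slot 2; 45->slot 3; 14->slot 4
Table: [21, 42, 43, 45, 14, None, None]


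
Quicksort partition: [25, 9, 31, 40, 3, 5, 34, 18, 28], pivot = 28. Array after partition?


Elements <= 28 go left of pivot.
Result: [25, 9, 3, 5, 18, 28, 34, 31, 40], pivot at index 5


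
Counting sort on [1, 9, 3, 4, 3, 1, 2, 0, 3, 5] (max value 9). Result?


Count array: [1, 2, 1, 3, 1, 1, 0, 0, 0, 1]
Reconstruct: [0, 1, 1, 2, 3, 3, 3, 4, 5, 9]


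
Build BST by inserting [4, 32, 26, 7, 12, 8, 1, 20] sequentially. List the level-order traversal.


Root = 4; build tree by BST insertion.
Level-Order traversal: [4, 1, 32, 26, 7, 12, 8, 20]


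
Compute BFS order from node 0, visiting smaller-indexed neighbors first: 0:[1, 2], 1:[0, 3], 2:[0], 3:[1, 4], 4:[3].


BFS queue: start with [0]
Visit order: [0, 1, 2, 3, 4]


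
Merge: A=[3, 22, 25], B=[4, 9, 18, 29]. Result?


Compare heads, take smaller each step.
Merged: [3, 4, 9, 18, 22, 25, 29]


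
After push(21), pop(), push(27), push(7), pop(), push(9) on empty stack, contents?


push(21) -> [21]
pop() returns 21 -> []
push(27) -> [27]
push(7) -> [27, 7]
pop() returns 7 -> [27]
push(9) -> [27, 9]
Final stack (bottom to top): [27, 9]


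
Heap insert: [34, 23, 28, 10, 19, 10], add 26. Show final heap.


Append 26: [34, 23, 28, 10, 19, 10, 26]
Bubble up: no swaps needed
Result: [34, 23, 28, 10, 19, 10, 26]


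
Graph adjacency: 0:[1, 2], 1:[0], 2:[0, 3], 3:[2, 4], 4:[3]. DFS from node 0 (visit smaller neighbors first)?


DFS stack-based: start with [0]
Visit order: [0, 1, 2, 3, 4]


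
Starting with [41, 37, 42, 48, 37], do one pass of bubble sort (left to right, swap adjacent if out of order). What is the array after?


After one pass: [37, 41, 42, 37, 48]


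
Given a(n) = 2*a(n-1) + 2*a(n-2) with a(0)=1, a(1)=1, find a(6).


Build bottom-up:
...a(4)=28, a(5)=76, a(6)=2*76+2*28=208


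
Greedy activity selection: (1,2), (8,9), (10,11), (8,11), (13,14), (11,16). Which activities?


Greedy: pick earliest-ending, then skip overlaps.
Selected (4 activities): [(1, 2), (8, 9), (10, 11), (13, 14)]


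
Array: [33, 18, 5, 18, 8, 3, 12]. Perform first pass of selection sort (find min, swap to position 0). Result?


After one pass: [3, 18, 5, 18, 8, 33, 12]


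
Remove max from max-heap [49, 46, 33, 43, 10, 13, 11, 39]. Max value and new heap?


Max = 49
Replace root with last, heapify down
Resulting heap: [46, 43, 33, 39, 10, 13, 11]


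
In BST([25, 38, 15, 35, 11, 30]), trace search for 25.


BST root = 25
Search for 25: compare at each node
Path: [25]


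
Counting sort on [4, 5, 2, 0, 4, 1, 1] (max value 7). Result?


Count array: [1, 2, 1, 0, 2, 1, 0, 0]
Reconstruct: [0, 1, 1, 2, 4, 4, 5]


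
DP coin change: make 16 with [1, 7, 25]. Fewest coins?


dp[0]=0; dp[i]=1+min(dp[i-c] for c in coins)
...dp[11]=5, dp[12]=6, dp[13]=7, dp[14]=2, dp[15]=3, dp[16]=4
Minimum coins for 16 = 4


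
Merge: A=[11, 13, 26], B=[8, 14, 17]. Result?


Compare heads, take smaller each step.
Merged: [8, 11, 13, 14, 17, 26]


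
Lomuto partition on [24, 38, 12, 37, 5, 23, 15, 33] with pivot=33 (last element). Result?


Elements <= 33 go left of pivot.
Result: [24, 12, 5, 23, 15, 33, 38, 37], pivot at index 5


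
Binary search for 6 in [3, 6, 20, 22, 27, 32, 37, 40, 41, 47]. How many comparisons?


Search for 6:
[0,9] mid=4 arr[4]=27
[0,3] mid=1 arr[1]=6
Total: 2 comparisons


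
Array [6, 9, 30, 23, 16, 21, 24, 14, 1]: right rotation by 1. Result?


Right rotate by 1: [1, 6, 9, 30, 23, 16, 21, 24, 14]


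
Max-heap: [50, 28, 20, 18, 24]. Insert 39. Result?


Append 39: [50, 28, 20, 18, 24, 39]
Bubble up: swap idx 5(39) with idx 2(20)
Result: [50, 28, 39, 18, 24, 20]


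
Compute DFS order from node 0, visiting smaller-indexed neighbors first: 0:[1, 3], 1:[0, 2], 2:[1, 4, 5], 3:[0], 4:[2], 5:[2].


DFS stack-based: start with [0]
Visit order: [0, 1, 2, 4, 5, 3]


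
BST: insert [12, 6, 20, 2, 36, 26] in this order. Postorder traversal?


Root = 12; build tree by BST insertion.
Postorder traversal: [2, 6, 26, 36, 20, 12]


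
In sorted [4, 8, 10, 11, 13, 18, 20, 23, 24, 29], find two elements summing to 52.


Two pointers: lo=0, hi=9
Found pair: (23, 29) summing to 52


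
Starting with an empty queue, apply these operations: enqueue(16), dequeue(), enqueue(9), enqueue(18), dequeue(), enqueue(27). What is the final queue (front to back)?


enqueue(16) -> [16]
dequeue() returns 16 -> []
enqueue(9) -> [9]
enqueue(18) -> [9, 18]
dequeue() returns 9 -> [18]
enqueue(27) -> [18, 27]
Final queue (front to back): [18, 27]


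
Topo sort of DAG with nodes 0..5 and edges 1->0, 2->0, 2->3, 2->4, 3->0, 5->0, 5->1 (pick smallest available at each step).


Kahn's algorithm, process smallest node first
Order: [2, 3, 4, 5, 1, 0]


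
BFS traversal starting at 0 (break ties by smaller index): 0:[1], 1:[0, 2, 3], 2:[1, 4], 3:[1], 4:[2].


BFS queue: start with [0]
Visit order: [0, 1, 2, 3, 4]


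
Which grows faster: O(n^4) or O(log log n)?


double-logarithmic grows slower than quartic
O(log log n) is asymptotically smaller; O(n^4) grows faster


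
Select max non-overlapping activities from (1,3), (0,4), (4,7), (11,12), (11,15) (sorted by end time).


Greedy: pick earliest-ending, then skip overlaps.
Selected (3 activities): [(1, 3), (4, 7), (11, 12)]


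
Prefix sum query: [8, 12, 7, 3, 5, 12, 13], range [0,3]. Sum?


Prefix sums: [0, 8, 20, 27, 30, 35, 47, 60]
Sum[0..3] = prefix[4] - prefix[0] = 30 - 0 = 30


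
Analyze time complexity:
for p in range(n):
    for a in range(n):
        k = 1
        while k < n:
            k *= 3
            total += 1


Per nesting level: O(n) * O(n) * O(log n) = O(n^2 log n)
Complexity: O(n^2 log n)


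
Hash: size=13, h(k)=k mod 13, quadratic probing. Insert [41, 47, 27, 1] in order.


Insertions: 41->slot 2; 47->slot 8; 27->slot 1; 1->slot 5
Table: [None, 27, 41, None, None, 1, None, None, 47, None, None, None, None]


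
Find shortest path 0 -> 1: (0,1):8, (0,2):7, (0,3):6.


Dijkstra from 0:
Distances: {0: 0, 1: 8, 2: 7, 3: 6}
Shortest distance to 1 = 8, path = [0, 1]


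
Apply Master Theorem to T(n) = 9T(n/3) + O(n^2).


a=9, b=3, c=2. log_3(9)=2 = c=2. Case 2: O(n^c log n) = O(n^2 log n)
Complexity: O(n^2 log n)


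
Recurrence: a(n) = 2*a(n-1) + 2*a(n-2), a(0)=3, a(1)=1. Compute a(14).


Build bottom-up:
...a(12)=159552, a(13)=435904, a(14)=2*435904+2*159552=1190912


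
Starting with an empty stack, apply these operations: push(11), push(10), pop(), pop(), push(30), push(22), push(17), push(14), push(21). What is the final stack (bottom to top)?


push(11) -> [11]
push(10) -> [11, 10]
pop() returns 10 -> [11]
pop() returns 11 -> []
push(30) -> [30]
push(22) -> [30, 22]
push(17) -> [30, 22, 17]
push(14) -> [30, 22, 17, 14]
push(21) -> [30, 22, 17, 14, 21]
Final stack (bottom to top): [30, 22, 17, 14, 21]


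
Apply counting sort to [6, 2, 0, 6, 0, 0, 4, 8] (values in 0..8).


Count array: [3, 0, 1, 0, 1, 0, 2, 0, 1]
Reconstruct: [0, 0, 0, 2, 4, 6, 6, 8]


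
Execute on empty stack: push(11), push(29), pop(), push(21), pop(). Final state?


push(11) -> [11]
push(29) -> [11, 29]
pop() returns 29 -> [11]
push(21) -> [11, 21]
pop() returns 21 -> [11]
Final stack (bottom to top): [11]


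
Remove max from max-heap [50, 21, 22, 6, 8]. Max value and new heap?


Max = 50
Replace root with last, heapify down
Resulting heap: [22, 21, 8, 6]


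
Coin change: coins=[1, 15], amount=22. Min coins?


dp[0]=0; dp[i]=1+min(dp[i-c] for c in coins)
...dp[17]=3, dp[18]=4, dp[19]=5, dp[20]=6, dp[21]=7, dp[22]=8
Minimum coins for 22 = 8


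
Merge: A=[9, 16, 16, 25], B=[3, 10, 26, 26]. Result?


Compare heads, take smaller each step.
Merged: [3, 9, 10, 16, 16, 25, 26, 26]


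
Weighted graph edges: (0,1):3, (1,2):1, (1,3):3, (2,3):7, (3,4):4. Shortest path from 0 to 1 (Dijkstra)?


Dijkstra from 0:
Distances: {0: 0, 1: 3, 2: 4, 3: 6, 4: 10}
Shortest distance to 1 = 3, path = [0, 1]


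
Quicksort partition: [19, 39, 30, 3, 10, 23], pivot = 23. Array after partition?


Elements <= 23 go left of pivot.
Result: [19, 3, 10, 23, 30, 39], pivot at index 3


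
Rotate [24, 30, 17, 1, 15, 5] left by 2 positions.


Left rotate by 2: [17, 1, 15, 5, 24, 30]


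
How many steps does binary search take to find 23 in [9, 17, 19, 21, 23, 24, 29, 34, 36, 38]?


Search for 23:
[0,9] mid=4 arr[4]=23
Total: 1 comparisons


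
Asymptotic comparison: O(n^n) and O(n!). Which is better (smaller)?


factorial grows slower than n^n
O(n!) is asymptotically smaller; O(n^n) grows faster


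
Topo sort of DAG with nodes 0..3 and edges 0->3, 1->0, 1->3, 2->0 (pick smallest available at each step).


Kahn's algorithm, process smallest node first
Order: [1, 2, 0, 3]


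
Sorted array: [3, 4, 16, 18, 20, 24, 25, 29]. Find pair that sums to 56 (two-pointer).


Two pointers: lo=0, hi=7
No pair sums to 56


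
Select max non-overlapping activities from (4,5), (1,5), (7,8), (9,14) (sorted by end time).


Greedy: pick earliest-ending, then skip overlaps.
Selected (3 activities): [(4, 5), (7, 8), (9, 14)]


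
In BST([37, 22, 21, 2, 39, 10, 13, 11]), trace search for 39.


BST root = 37
Search for 39: compare at each node
Path: [37, 39]


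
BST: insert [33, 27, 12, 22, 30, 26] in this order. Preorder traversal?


Root = 33; build tree by BST insertion.
Preorder traversal: [33, 27, 12, 22, 26, 30]


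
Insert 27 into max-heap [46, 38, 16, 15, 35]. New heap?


Append 27: [46, 38, 16, 15, 35, 27]
Bubble up: swap idx 5(27) with idx 2(16)
Result: [46, 38, 27, 15, 35, 16]


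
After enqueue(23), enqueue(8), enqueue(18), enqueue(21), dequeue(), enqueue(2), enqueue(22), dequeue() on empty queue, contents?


enqueue(23) -> [23]
enqueue(8) -> [23, 8]
enqueue(18) -> [23, 8, 18]
enqueue(21) -> [23, 8, 18, 21]
dequeue() returns 23 -> [8, 18, 21]
enqueue(2) -> [8, 18, 21, 2]
enqueue(22) -> [8, 18, 21, 2, 22]
dequeue() returns 8 -> [18, 21, 2, 22]
Final queue (front to back): [18, 21, 2, 22]


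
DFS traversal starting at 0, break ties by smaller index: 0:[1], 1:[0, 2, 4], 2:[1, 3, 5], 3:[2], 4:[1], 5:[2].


DFS stack-based: start with [0]
Visit order: [0, 1, 2, 3, 5, 4]


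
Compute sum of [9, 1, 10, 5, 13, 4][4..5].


Prefix sums: [0, 9, 10, 20, 25, 38, 42]
Sum[4..5] = prefix[6] - prefix[4] = 42 - 25 = 17


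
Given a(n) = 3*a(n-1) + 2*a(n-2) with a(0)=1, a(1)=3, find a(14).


Build bottom-up:
...a(12)=3598219, a(13)=12815247, a(14)=3*12815247+2*3598219=45642179


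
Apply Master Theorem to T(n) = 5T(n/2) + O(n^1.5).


a=5, b=2, c=1.5. log_2(5)=2.322 > c=1.5. Case 1: O(n^log_b(a)) = O(n^2.322)
Complexity: O(n^2.322)


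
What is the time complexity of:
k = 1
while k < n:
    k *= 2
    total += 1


Per nesting level: O(log n) = O(log n)
Complexity: O(log n)


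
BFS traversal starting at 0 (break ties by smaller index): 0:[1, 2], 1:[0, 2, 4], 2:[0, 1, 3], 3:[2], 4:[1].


BFS queue: start with [0]
Visit order: [0, 1, 2, 4, 3]


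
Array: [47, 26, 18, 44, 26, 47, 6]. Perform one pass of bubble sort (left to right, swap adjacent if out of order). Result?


After one pass: [26, 18, 44, 26, 47, 6, 47]


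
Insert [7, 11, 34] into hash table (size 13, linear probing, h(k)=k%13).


Insertions: 7->slot 7; 11->slot 11; 34->slot 8
Table: [None, None, None, None, None, None, None, 7, 34, None, None, 11, None]


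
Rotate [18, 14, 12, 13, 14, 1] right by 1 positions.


Right rotate by 1: [1, 18, 14, 12, 13, 14]


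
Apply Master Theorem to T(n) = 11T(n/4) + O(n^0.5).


a=11, b=4, c=0.5. log_4(11)=1.730 > c=0.5. Case 1: O(n^log_b(a)) = O(n^1.730)
Complexity: O(n^1.730)


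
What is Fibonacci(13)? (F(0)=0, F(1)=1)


F(n)=F(n-1)+F(n-2)
...F(11)=89, F(12)=144, F(13)=233


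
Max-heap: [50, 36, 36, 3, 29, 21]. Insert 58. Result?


Append 58: [50, 36, 36, 3, 29, 21, 58]
Bubble up: swap idx 6(58) with idx 2(36); swap idx 2(58) with idx 0(50)
Result: [58, 36, 50, 3, 29, 21, 36]


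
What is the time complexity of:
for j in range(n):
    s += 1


Per nesting level: O(n) = O(n)
Complexity: O(n)


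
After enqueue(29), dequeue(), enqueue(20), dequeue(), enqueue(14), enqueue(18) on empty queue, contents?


enqueue(29) -> [29]
dequeue() returns 29 -> []
enqueue(20) -> [20]
dequeue() returns 20 -> []
enqueue(14) -> [14]
enqueue(18) -> [14, 18]
Final queue (front to back): [14, 18]


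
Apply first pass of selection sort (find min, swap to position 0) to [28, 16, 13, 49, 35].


After one pass: [13, 16, 28, 49, 35]


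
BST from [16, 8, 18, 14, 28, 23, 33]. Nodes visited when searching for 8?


BST root = 16
Search for 8: compare at each node
Path: [16, 8]


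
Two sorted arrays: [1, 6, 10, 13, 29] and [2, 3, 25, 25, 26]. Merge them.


Compare heads, take smaller each step.
Merged: [1, 2, 3, 6, 10, 13, 25, 25, 26, 29]


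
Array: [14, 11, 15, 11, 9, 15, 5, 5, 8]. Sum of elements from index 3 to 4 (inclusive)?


Prefix sums: [0, 14, 25, 40, 51, 60, 75, 80, 85, 93]
Sum[3..4] = prefix[5] - prefix[3] = 60 - 40 = 20


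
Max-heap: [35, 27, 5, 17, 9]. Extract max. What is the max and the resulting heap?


Max = 35
Replace root with last, heapify down
Resulting heap: [27, 17, 5, 9]


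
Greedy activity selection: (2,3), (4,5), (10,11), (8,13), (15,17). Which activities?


Greedy: pick earliest-ending, then skip overlaps.
Selected (4 activities): [(2, 3), (4, 5), (10, 11), (15, 17)]


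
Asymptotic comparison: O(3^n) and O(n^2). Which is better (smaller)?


quadratic grows slower than exponential (base 3)
O(n^2) is asymptotically smaller; O(3^n) grows faster


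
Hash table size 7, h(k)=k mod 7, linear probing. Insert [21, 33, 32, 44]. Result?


Insertions: 21->slot 0; 33->slot 5; 32->slot 4; 44->slot 2
Table: [21, None, 44, None, 32, 33, None]
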